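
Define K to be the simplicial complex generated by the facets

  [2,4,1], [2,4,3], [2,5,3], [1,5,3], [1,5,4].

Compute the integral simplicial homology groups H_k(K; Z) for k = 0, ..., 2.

Fix the vertex order 1 < 2 < 3 < 4 < 5 and write every simplex with vertices in increasing order. Then dim K = 2 and the simplices of K are:

  0-simplices (5): [1], [2], [3], [4], [5]
  1-simplices (10): [1,2], [1,3], [1,4], [1,5], [2,3], [2,4], [2,5], [3,4], [3,5], [4,5]
  2-simplices (5): [1,2,4], [1,3,5], [1,4,5], [2,3,4], [2,3,5]

so the chain groups are C_0 ≅ Z^5, C_1 ≅ Z^10, C_2 ≅ Z^5.

∂_1: C_1 → C_0 is given by ∂[p,q] = [q] − [p]. For instance
  ∂[1,2] = [2] − [1].
As a 5×10 matrix over Z this has rank 4, with invariant factors (1,1,1,1).

∂_2: C_2 → C_1 maps a triangle to the signed sum of its edges. For instance
  ∂[1,4,5] = [4,5] − [1,5] + [1,4],
  ∂[2,3,5] = [3,5] − [2,5] + [2,3].
As a 10×5 matrix over Z this has rank 5, with invariant factors (1,1,1,1,1).

Reading off H_k = ker ∂_k / im ∂_{k+1}:

  H_0: rank C_0 − rank ∂_1 = 5 − 4 = 1, and the invariant factors of ∂_1 are all 1, so H_0 = Z.
  H_1: rank ker ∂_1 − rank ∂_2 = (10 − 4) − 5 = 1, and the invariant factors of ∂_2 are all 1, so H_1 = Z.
  H_2: rank ker ∂_2 − rank ∂_3 = (5 − 5) − 0 = 0, and there is no ∂_3, so H_2 = 0.

H_0 = Z,  H_1 = Z,  H_2 = 0.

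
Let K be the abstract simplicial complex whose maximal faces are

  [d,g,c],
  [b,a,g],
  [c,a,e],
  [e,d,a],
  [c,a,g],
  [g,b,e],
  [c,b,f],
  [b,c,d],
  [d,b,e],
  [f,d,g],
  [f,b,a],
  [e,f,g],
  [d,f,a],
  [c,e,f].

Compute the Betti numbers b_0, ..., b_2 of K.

b_0 = 1, b_1 = 2, b_2 = 1.

Order the vertices as a < b < c < d < e < f < g. Listing each simplex with vertices in this order, K has dimension 2 with simplices:

  0-simplices (7): a, b, c, d, e, f, g
  1-simplices (21): ab, ac, ad, ae, af, ag, bc, bd, be, bf, bg, cd, ce, cf, cg, de, df, dg, ef, eg, fg
  2-simplices (14): abf, abg, ace, acg, ade, adf, bcd, bcf, bde, beg, cdg, cef, dfg, efg

so the chain groups are C_0 ≅ Z^7, C_1 ≅ Z^21, C_2 ≅ Z^14.

Boundary ∂_1: C_1 → C_0 is given by ∂[p,q] = [q] − [p].
The 7×21 boundary matrix has rank 6 and Smith normal form diag(1,1,1,1,1,1).

Boundary ∂_2: C_2 → C_1 maps a triangle to the signed sum of its edges. For instance
  ∂efg = fg − eg + ef,
  ∂bde = de − be + bd.
The resulting 21×14 matrix has rank 13, and its Smith normal form has invariant factors (1,1,1,1,1,1,1,1,1,1,1,1,1).

Reading off H_k = ker ∂_k / im ∂_{k+1}:

  H_0: rank C_0 − rank ∂_1 = 7 − 6 = 1, and the invariant factors of ∂_1 are all 1, so H_0 = Z.
  H_1: rank ker ∂_1 − rank ∂_2 = (21 − 6) − 13 = 2, and the invariant factors of ∂_2 are all 1, so H_1 = Z^2.
  H_2: rank ker ∂_2 − rank ∂_3 = (14 − 13) − 0 = 1, and there is no ∂_3, so H_2 = Z.

Hence the Betti numbers are b_0 = 1, b_1 = 2, b_2 = 1.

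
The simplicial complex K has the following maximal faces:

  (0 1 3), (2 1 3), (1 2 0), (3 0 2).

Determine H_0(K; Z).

Take the total order 0 < 1 < 2 < 3 on the vertex set. Then K (dimension 2) consists of the simplices:

  0-simplices (4): [0], [1], [2], [3]
  1-simplices (6): [0,1], [0,2], [0,3], [1,2], [1,3], [2,3]
  2-simplices (4): [0,1,2], [0,1,3], [0,2,3], [1,2,3]

giving chain groups C_0 ≅ Z^4, C_1 ≅ Z^6, C_2 ≅ Z^4.

The boundary map ∂_1: C_1 → C_0 maps an edge to its endpoints' difference, ∂[p,q] = q − p. For instance
  ∂[1,3] = [3] − [1].
The resulting 4×6 matrix has rank 3, and its Smith normal form has invariant factors (1,1,1).

The boundary map ∂_2: C_2 → C_1 maps a triangle to the signed sum of its edges. For instance
  ∂[0,2,3] = [2,3] − [0,3] + [0,2],
  ∂[0,1,3] = [1,3] − [0,3] + [0,1].
The resulting 6×4 matrix has rank 3, and its Smith normal form has invariant factors (1,1,1).

From H_k ≅ ker(∂_k) / im(∂_{k+1}) we obtain:

  H_0: rank C_0 − rank ∂_1 = 4 − 3 = 1, and the invariant factors of ∂_1 are all 1, so H_0 = Z.

H_0 ≅ Z.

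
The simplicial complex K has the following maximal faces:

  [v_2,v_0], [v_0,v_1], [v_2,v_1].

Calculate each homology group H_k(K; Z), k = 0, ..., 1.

H_0 ≅ Z,  H_1 ≅ Z.

Order the vertices as v_0 < v_1 < v_2. Listing each simplex with vertices in this order, K has dimension 1 with simplices:

  0-simplices (3): [v_0], [v_1], [v_2]
  1-simplices (3): [v_0,v_1], [v_0,v_2], [v_1,v_2]

giving chain groups C_0 ≅ Z^3, C_1 ≅ Z^3.

The boundary map ∂_1: C_1 → C_0 is given by ∂[p,q] = [q] − [p]. For instance
  ∂[v_1,v_2] = [v_2] − [v_1].
This gives a 3×3 integer matrix of rank 2; reducing to Smith normal form yields diagonal entries (1,1).

From H_k ≅ ker(∂_k) / im(∂_{k+1}) we obtain:

  H_0: rank C_0 − rank ∂_1 = 3 − 2 = 1, and the invariant factors of ∂_1 are all 1, so H_0 ≅ Z.
  H_1: rank ker ∂_1 − rank ∂_2 = (3 − 2) − 0 = 1, and there is no ∂_2, so H_1 ≅ Z.

(K is a triangulation of the circle S^1.)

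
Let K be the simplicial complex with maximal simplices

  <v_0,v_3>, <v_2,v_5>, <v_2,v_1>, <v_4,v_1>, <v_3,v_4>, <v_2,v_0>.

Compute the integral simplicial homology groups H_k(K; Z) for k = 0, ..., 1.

Fix the vertex order v_0 < v_1 < v_2 < v_3 < v_4 < v_5 and write every simplex with vertices in increasing order. Then dim K = 1 and the simplices of K are:

  0-simplices (6): [v_0], [v_1], [v_2], [v_3], [v_4], [v_5]
  1-simplices (6): [v_0,v_2], [v_0,v_3], [v_1,v_2], [v_1,v_4], [v_2,v_5], [v_3,v_4]

so the chain groups are C_0 ≅ Z^6, C_1 ≅ Z^6.

Boundary ∂_1: C_1 → C_0 maps an edge to its endpoints' difference, ∂[p,q] = q − p. For instance
  ∂[v_1,v_4] = [v_4] − [v_1].
This gives a 6×6 integer matrix of rank 5; reducing to Smith normal form yields diagonal entries (1,1,1,1,1).

Reading off H_k = ker ∂_k / im ∂_{k+1}:

  H_0: rank C_0 − rank ∂_1 = 6 − 5 = 1, and the invariant factors of ∂_1 are all 1, so H_0 ≅ Z.
  H_1: rank ker ∂_1 − rank ∂_2 = (6 − 5) − 0 = 1, and there is no ∂_2, so H_1 ≅ Z.

H_0 ≅ Z,  H_1 ≅ Z.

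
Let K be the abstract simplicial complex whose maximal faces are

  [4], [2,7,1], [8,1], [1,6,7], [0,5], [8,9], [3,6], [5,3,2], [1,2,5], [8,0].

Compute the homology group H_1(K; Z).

Fix the vertex order 0 < 1 < 2 < 3 < 4 < 5 < 6 < 7 < 8 < 9 and write every simplex with vertices in increasing order. Then dim K = 2 and the simplices of K are:

  0-simplices (10): [0], [1], [2], [3], [4], [5], [6], [7], [8], [9]
  1-simplices (14): [0,5], [0,8], [1,2], [1,5], [1,6], [1,7], [1,8], [2,3], [2,5], [2,7], [3,5], [3,6], [6,7], [8,9]
  2-simplices (4): [1,2,5], [1,2,7], [1,6,7], [2,3,5]

Hence C_0 ≅ Z^10, C_1 ≅ Z^14, C_2 ≅ Z^4.

∂_1: C_1 → C_0 sends each edge [p,q] (with p < q) to q − p. For instance
  ∂[6,7] = [7] − [6].
As a 10×14 matrix over Z this has rank 8, with invariant factors (1,1,1,1,1,1,1,1).

The boundary map ∂_2: C_2 → C_1 acts by ∂[p,q,r] = [q,r] − [p,r] + [p,q]. For instance
  ∂[2,3,5] = [3,5] − [2,5] + [2,3],
  ∂[1,2,7] = [2,7] − [1,7] + [1,2].
The 14×4 boundary matrix has rank 4 and Smith normal form diag(1,1,1,1).

Now H_k = ker ∂_k / im ∂_{k+1}, so:

  H_1: rank ker ∂_1 − rank ∂_2 = (14 − 8) − 4 = 2, and the invariant factors of ∂_2 are all 1, so H_1 ≅ Z^2.

H_1 ≅ Z^2.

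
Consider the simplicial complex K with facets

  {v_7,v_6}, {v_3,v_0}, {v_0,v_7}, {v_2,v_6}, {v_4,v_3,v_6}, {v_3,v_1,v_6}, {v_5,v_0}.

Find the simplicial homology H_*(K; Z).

H_0 ≅ Z,  H_1 ≅ Z,  H_2 = 0.

Order the vertices as v_0 < v_1 < v_2 < v_3 < v_4 < v_5 < v_6 < v_7. Listing each simplex with vertices in this order, K has dimension 2 with simplices:

  0-simplices (8): [v_0], [v_1], [v_2], [v_3], [v_4], [v_5], [v_6], [v_7]
  1-simplices (10): [v_0,v_3], [v_0,v_5], [v_0,v_7], [v_1,v_3], [v_1,v_6], [v_2,v_6], [v_3,v_4], [v_3,v_6], [v_4,v_6], [v_6,v_7]
  2-simplices (2): [v_1,v_3,v_6], [v_3,v_4,v_6]

Hence C_0 ≅ Z^8, C_1 ≅ Z^10, C_2 ≅ Z^2.

∂_1: C_1 → C_0 is given by ∂[p,q] = [q] − [p]. For instance
  ∂[v_6,v_7] = [v_7] − [v_6].
The resulting 8×10 matrix has rank 7, and its Smith normal form has invariant factors (1,1,1,1,1,1,1).

The boundary map ∂_2: C_2 → C_1 maps a triangle to the signed sum of its edges. For instance
  ∂[v_3,v_4,v_6] = [v_4,v_6] − [v_3,v_6] + [v_3,v_4],
  ∂[v_1,v_3,v_6] = [v_3,v_6] − [v_1,v_6] + [v_1,v_3].
This gives a 10×2 integer matrix of rank 2; reducing to Smith normal form yields diagonal entries (1,1).

Reading off H_k = ker ∂_k / im ∂_{k+1}:

  H_0: rank C_0 − rank ∂_1 = 8 − 7 = 1, and the invariant factors of ∂_1 are all 1, so H_0 = Z.
  H_1: rank ker ∂_1 − rank ∂_2 = (10 − 7) − 2 = 1, and the invariant factors of ∂_2 are all 1, so H_1 = Z.
  H_2: rank ker ∂_2 − rank ∂_3 = (2 − 2) − 0 = 0, and there is no ∂_3, so H_2 = 0.

As a check, the Euler characteristic is 8 − 10 + 2 = 0, which agrees with 1 − 1 + 0 = 0.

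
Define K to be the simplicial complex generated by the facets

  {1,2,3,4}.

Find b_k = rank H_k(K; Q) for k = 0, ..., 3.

Fix the vertex order 1 < 2 < 3 < 4 and write every simplex with vertices in increasing order. Then dim K = 3 and the simplices of K are:

  0-simplices (4): [1], [2], [3], [4]
  1-simplices (6): [1,2], [1,3], [1,4], [2,3], [2,4], [3,4]
  2-simplices (4): [1,2,3], [1,2,4], [1,3,4], [2,3,4]
  3-simplices (1): [1,2,3,4]

so the chain groups are C_0 ≅ Z^4, C_1 ≅ Z^6, C_2 ≅ Z^4, C_3 ≅ Z^1.

The boundary map ∂_1: C_1 → C_0 is given by ∂[p,q] = [q] − [p].
This gives a 4×6 integer matrix of rank 3; reducing to Smith normal form yields diagonal entries (1,1,1).

Boundary ∂_2: C_2 → C_1 sends each 2-simplex [p,q,r] to [q,r] − [p,r] + [p,q]. For instance
  ∂[2,3,4] = [3,4] − [2,4] + [2,3],
  ∂[1,3,4] = [3,4] − [1,4] + [1,3].
The resulting 6×4 matrix has rank 3, and its Smith normal form has invariant factors (1,1,1).

∂_3: C_3 → C_2 sends each 3-simplex σ to the alternating sum Σ_i (−1)^i (σ with its i-th vertex removed). For instance
  ∂[1,2,3,4] = [2,3,4] − [1,3,4] + [1,2,4] − [1,2,3].
The resulting 4×1 matrix has rank 1, and its Smith normal form has invariant factors (1).

From H_k ≅ ker(∂_k) / im(∂_{k+1}) we obtain:

  H_0: rank C_0 − rank ∂_1 = 4 − 3 = 1, and the invariant factors of ∂_1 are all 1, so H_0 ≅ Z.
  H_1: rank ker ∂_1 − rank ∂_2 = (6 − 3) − 3 = 0, and the invariant factors of ∂_2 are all 1, so H_1 ≅ 0.
  H_2: rank ker ∂_2 − rank ∂_3 = (4 − 3) − 1 = 0, and the invariant factors of ∂_3 are all 1, so H_2 ≅ 0.
  H_3: rank ker ∂_3 − rank ∂_4 = (1 − 1) − 0 = 0, and there is no ∂_4, so H_3 ≅ 0.

Hence the Betti numbers are b_0 = 1, b_1 = 0, b_2 = 0, b_3 = 0.

b_0 = 1, b_1 = 0, b_2 = 0, b_3 = 0.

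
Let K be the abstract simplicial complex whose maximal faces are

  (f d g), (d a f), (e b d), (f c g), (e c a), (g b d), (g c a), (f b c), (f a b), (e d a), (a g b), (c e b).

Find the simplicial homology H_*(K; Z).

H_0 ≅ Z,  H_1 ≅ Z/2Z,  H_2 = 0.

Take the total order a < b < c < d < e < f < g on the vertex set. Then K (dimension 2) consists of the simplices:

  0-simplices (7): a, b, c, d, e, f, g
  1-simplices (18): ab, ac, ad, ae, af, ag, bc, bd, be, bf, bg, ce, cf, cg, de, df, dg, fg
  2-simplices (12): abf, abg, ace, acg, ade, adf, bce, bcf, bde, bdg, cfg, dfg

giving chain groups C_0 ≅ Z^7, C_1 ≅ Z^18, C_2 ≅ Z^12.

∂_1: C_1 → C_0 is given by ∂[p,q] = [q] − [p]. For instance
  ∂de = e − d.
This gives a 7×18 integer matrix of rank 6; reducing to Smith normal form yields diagonal entries (1,1,1,1,1,1).

∂_2: C_2 → C_1 maps a triangle to the signed sum of its edges. For instance
  ∂bde = de − be + bd,
  ∂ace = ce − ae + ac.
As a 18×12 matrix over Z this has rank 12, with invariant factors (1,1,1,1,1,1,1,1,1,1,1,2).

Now H_k = ker ∂_k / im ∂_{k+1}, so:

  H_0: rank C_0 − rank ∂_1 = 7 − 6 = 1, and the invariant factors of ∂_1 are all 1, so H_0 ≅ Z.
  H_1: rank ker ∂_1 − rank ∂_2 = (18 − 6) − 12 = 0, and ∂_2 has invariant factor 2 > 1, so H_1 ≅ Z/2Z.
  H_2: rank ker ∂_2 − rank ∂_3 = (12 − 12) − 0 = 0, and there is no ∂_3, so H_2 ≅ 0.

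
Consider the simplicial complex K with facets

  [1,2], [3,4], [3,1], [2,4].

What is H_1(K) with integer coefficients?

H_1 ≅ Z.

We work with the vertex ordering 1 < 2 < 3 < 4. The simplices of K, each written with vertices in increasing order, are:

  0-simplices (4): [1], [2], [3], [4]
  1-simplices (4): [1,2], [1,3], [2,4], [3,4]

Hence C_0 ≅ Z^4, C_1 ≅ Z^4.

Boundary ∂_1: C_1 → C_0 is given by ∂[p,q] = [q] − [p]. For instance
  ∂[1,3] = [3] − [1].
As a 4×4 matrix over Z this has rank 3, with invariant factors (1,1,1).

Reading off H_k = ker ∂_k / im ∂_{k+1}:

  H_1: rank ker ∂_1 − rank ∂_2 = (4 − 3) − 0 = 1, and there is no ∂_2, so H_1 = Z.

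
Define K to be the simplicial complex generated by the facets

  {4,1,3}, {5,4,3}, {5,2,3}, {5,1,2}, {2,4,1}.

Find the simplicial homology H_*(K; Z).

We work with the vertex ordering 1 < 2 < 3 < 4 < 5. The simplices of K, each written with vertices in increasing order, are:

  0-simplices (5): [1], [2], [3], [4], [5]
  1-simplices (10): [1,2], [1,3], [1,4], [1,5], [2,3], [2,4], [2,5], [3,4], [3,5], [4,5]
  2-simplices (5): [1,2,4], [1,2,5], [1,3,4], [2,3,5], [3,4,5]

so the chain groups are C_0 ≅ Z^5, C_1 ≅ Z^10, C_2 ≅ Z^5.

Boundary ∂_1: C_1 → C_0 sends each edge [p,q] (with p < q) to q − p.
This gives a 5×10 integer matrix of rank 4; reducing to Smith normal form yields diagonal entries (1,1,1,1).

The boundary map ∂_2: C_2 → C_1 maps a triangle to the signed sum of its edges. For instance
  ∂[1,2,5] = [2,5] − [1,5] + [1,2],
  ∂[2,3,5] = [3,5] − [2,5] + [2,3].
The 10×5 boundary matrix has rank 5 and Smith normal form diag(1,1,1,1,1).

Reading off H_k = ker ∂_k / im ∂_{k+1}:

  H_0: rank C_0 − rank ∂_1 = 5 − 4 = 1, and the invariant factors of ∂_1 are all 1, so H_0 ≅ Z.
  H_1: rank ker ∂_1 − rank ∂_2 = (10 − 4) − 5 = 1, and the invariant factors of ∂_2 are all 1, so H_1 ≅ Z.
  H_2: rank ker ∂_2 − rank ∂_3 = (5 − 5) − 0 = 0, and there is no ∂_3, so H_2 ≅ 0.

As a check, the Euler characteristic is 5 − 10 + 5 = 0, which agrees with 1 − 1 + 0 = 0.

H_0 ≅ Z,  H_1 ≅ Z,  H_2 = 0.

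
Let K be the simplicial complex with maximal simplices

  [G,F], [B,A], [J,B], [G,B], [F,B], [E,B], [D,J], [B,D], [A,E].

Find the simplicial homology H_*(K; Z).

K has 7 vertices, 9 edges.
rank ∂_0 = 0, rank ∂_1 = 6 ⇒ b_0 = 7 − 0 − 6 = 1; all invariant factors of ∂_1 are 1 so no torsion. So H_0 = Z.
rank ∂_1 = 6, rank ∂_2 = 0 ⇒ b_1 = 9 − 6 − 0 = 3. So H_1 = Z^3.

H_0 ≅ Z,  H_1 ≅ Z^3.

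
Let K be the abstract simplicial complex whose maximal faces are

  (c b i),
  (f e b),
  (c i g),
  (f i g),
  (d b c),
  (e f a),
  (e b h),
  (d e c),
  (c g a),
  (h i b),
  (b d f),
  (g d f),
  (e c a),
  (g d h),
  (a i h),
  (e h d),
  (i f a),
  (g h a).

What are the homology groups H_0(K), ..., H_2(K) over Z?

H_0 ≅ Z,  H_1 ≅ Z ⊕ Z/2,  H_2 = 0.

Order the vertices as a < b < c < d < e < f < g < h < i. Listing each simplex with vertices in this order, K has dimension 2 with simplices:

  0-simplices (9): a, b, c, d, e, f, g, h, i
  1-simplices (27): ac, ae, af, ag, ah, ai, bc, bd, be, bf, bh, bi, cd, ce, cg, ci, de, df, dg, dh, ef, eh, fg, fi, gh, gi, hi
  2-simplices (18): ace, acg, aef, afi, agh, ahi, bcd, bci, bdf, bef, beh, bhi, cde, cgi, deh, dfg, dgh, fgi

giving chain groups C_0 ≅ Z^9, C_1 ≅ Z^27, C_2 ≅ Z^18.

∂_1: C_1 → C_0 sends each edge [p,q] (with p < q) to q − p.
The 9×27 boundary matrix has rank 8 and Smith normal form diag(1,1,1,1,1,1,1,1).

∂_2: C_2 → C_1 maps a triangle to the signed sum of its edges. For instance
  ∂aef = ef − af + ae,
  ∂cde = de − ce + cd.
This gives a 27×18 integer matrix of rank 18; reducing to Smith normal form yields diagonal entries (1,1,1,1,1,1,1,1,1,1,1,1,1,1,1,1,1,2).

Reading off H_k = ker ∂_k / im ∂_{k+1}:

  H_0: rank C_0 − rank ∂_1 = 9 − 8 = 1, and the invariant factors of ∂_1 are all 1, so H_0 ≅ Z.
  H_1: rank ker ∂_1 − rank ∂_2 = (27 − 8) − 18 = 1, and ∂_2 has invariant factor 2 > 1, so H_1 ≅ Z ⊕ Z/2.
  H_2: rank ker ∂_2 − rank ∂_3 = (18 − 18) − 0 = 0, and there is no ∂_3, so H_2 ≅ 0.

(K is a triangulation of the Klein bottle.)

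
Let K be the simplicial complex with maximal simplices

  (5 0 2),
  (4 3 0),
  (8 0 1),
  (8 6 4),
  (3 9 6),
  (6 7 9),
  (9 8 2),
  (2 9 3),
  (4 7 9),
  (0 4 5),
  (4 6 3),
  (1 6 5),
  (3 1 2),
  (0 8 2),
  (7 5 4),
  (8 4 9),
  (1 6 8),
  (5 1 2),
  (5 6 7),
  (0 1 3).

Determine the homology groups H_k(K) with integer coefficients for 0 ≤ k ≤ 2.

H_0 ≅ Z,  H_1 ≅ Z ⊕ Z/2Z,  H_2 = 0.

K has 10 vertices, 30 edges, 20 triangles.
rank ∂_0 = 0, rank ∂_1 = 9 ⇒ b_0 = 10 − 0 − 9 = 1; all invariant factors of ∂_1 are 1 so no torsion. So H_0 ≅ Z.
rank ∂_1 = 9, rank ∂_2 = 20 ⇒ b_1 = 30 − 9 − 20 = 1; ∂_2 has invariant factor(s) [2] giving torsion. So H_1 ≅ Z ⊕ Z/2Z.
rank ∂_2 = 20, rank ∂_3 = 0 ⇒ b_2 = 20 − 20 − 0 = 0. So H_2 ≅ 0.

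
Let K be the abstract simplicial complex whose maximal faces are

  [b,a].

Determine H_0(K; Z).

H_0 = Z.

K has 2 vertices, 1 edge.
rank ∂_0 = 0, rank ∂_1 = 1 ⇒ b_0 = 2 − 0 − 1 = 1; all invariant factors of ∂_1 are 1 so no torsion. So H_0 ≅ Z.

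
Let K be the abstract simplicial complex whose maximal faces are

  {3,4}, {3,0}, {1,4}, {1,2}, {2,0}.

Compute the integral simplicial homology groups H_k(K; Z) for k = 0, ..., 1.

H_0 = Z,  H_1 = Z.

Fix the vertex order 0 < 1 < 2 < 3 < 4 and write every simplex with vertices in increasing order. Then dim K = 1 and the simplices of K are:

  0-simplices (5): [0], [1], [2], [3], [4]
  1-simplices (5): [0,2], [0,3], [1,2], [1,4], [3,4]

so the chain groups are C_0 ≅ Z^5, C_1 ≅ Z^5.

∂_1: C_1 → C_0 is given by ∂[p,q] = [q] − [p]. For instance
  ∂[3,4] = [4] − [3].
As a 5×5 matrix over Z this has rank 4, with invariant factors (1,1,1,1).

From H_k ≅ ker(∂_k) / im(∂_{k+1}) we obtain:

  H_0: rank C_0 − rank ∂_1 = 5 − 4 = 1, and the invariant factors of ∂_1 are all 1, so H_0 ≅ Z.
  H_1: rank ker ∂_1 − rank ∂_2 = (5 − 4) − 0 = 1, and there is no ∂_2, so H_1 ≅ Z.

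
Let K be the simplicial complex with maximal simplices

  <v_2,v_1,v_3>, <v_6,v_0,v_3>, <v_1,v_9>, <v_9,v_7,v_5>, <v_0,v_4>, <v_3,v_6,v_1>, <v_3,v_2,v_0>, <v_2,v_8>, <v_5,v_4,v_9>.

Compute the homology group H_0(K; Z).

H_0 ≅ Z.

Fix the vertex order v_0 < v_1 < v_2 < v_3 < v_4 < v_5 < v_6 < v_7 < v_8 < v_9 and write every simplex with vertices in increasing order. Then dim K = 2 and the simplices of K are:

  0-simplices (10): [v_0], [v_1], [v_2], [v_3], [v_4], [v_5], [v_6], [v_7], [v_8], [v_9]
  1-simplices (16): (16 of them)
  2-simplices (6): [v_0,v_2,v_3], [v_0,v_3,v_6], [v_1,v_2,v_3], [v_1,v_3,v_6], [v_4,v_5,v_9], [v_5,v_7,v_9]

so the chain groups are C_0 ≅ Z^10, C_1 ≅ Z^16, C_2 ≅ Z^6.

Boundary ∂_1: C_1 → C_0 sends each edge [p,q] (with p < q) to q − p. For instance
  ∂[v_4,v_5] = [v_5] − [v_4].
The resulting 10×16 matrix has rank 9, and its Smith normal form has invariant factors (1,1,1,1,1,1,1,1,1).

∂_2: C_2 → C_1 maps a triangle to the signed sum of its edges. For instance
  ∂[v_0,v_2,v_3] = [v_2,v_3] − [v_0,v_3] + [v_0,v_2],
  ∂[v_1,v_3,v_6] = [v_3,v_6] − [v_1,v_6] + [v_1,v_3].
This gives a 16×6 integer matrix of rank 6; reducing to Smith normal form yields diagonal entries (1,1,1,1,1,1).

Now H_k = ker ∂_k / im ∂_{k+1}, so:

  H_0: rank C_0 − rank ∂_1 = 10 − 9 = 1, and the invariant factors of ∂_1 are all 1, so H_0 ≅ Z.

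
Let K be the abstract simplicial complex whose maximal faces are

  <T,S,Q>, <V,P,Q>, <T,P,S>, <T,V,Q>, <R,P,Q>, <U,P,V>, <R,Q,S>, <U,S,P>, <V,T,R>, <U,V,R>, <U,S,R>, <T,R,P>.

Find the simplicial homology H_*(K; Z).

H_0 ≅ Z,  H_1 ≅ Z_2,  H_2 = 0.

K has 7 vertices, 18 edges, 12 triangles.
rank ∂_0 = 0, rank ∂_1 = 6 ⇒ b_0 = 7 − 0 − 6 = 1; all invariant factors of ∂_1 are 1 so no torsion. So H_0 = Z.
rank ∂_1 = 6, rank ∂_2 = 12 ⇒ b_1 = 18 − 6 − 12 = 0; ∂_2 has invariant factor(s) [2] giving torsion. So H_1 = Z_2.
rank ∂_2 = 12, rank ∂_3 = 0 ⇒ b_2 = 12 − 12 − 0 = 0. So H_2 = 0.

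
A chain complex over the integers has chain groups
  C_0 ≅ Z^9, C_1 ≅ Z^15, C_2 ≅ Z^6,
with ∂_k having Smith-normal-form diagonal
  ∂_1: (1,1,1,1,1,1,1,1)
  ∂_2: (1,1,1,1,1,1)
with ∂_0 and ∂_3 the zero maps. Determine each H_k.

H_0 = Z,  H_1 = Z,  H_2 = 0.

H_0: b_0 = 9 − 0 − 8 = 1; torsion from ∂_1 factors > 1: none. So H_0 = Z.
H_1: b_1 = 15 − 8 − 6 = 1; torsion from ∂_2 factors > 1: none. So H_1 = Z.
H_2: b_2 = 6 − 6 − 0 = 0; torsion from ∂_3 factors > 1: none. So H_2 = 0.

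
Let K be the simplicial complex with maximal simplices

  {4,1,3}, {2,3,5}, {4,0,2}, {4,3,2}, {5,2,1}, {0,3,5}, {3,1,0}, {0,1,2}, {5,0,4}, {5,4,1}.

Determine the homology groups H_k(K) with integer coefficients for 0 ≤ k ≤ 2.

We work with the vertex ordering 0 < 1 < 2 < 3 < 4 < 5. The simplices of K, each written with vertices in increasing order, are:

  0-simplices (6): [0], [1], [2], [3], [4], [5]
  1-simplices (15): [0,1], [0,2], [0,3], [0,4], [0,5], [1,2], [1,3], [1,4], [1,5], [2,3], [2,4], [2,5], [3,4], [3,5], [4,5]
  2-simplices (10): [0,1,2], [0,1,3], [0,2,4], [0,3,5], [0,4,5], [1,2,5], [1,3,4], [1,4,5], [2,3,4], [2,3,5]

so the chain groups are C_0 ≅ Z^6, C_1 ≅ Z^15, C_2 ≅ Z^10.

∂_1: C_1 → C_0 maps an edge to its endpoints' difference, ∂[p,q] = q − p. For instance
  ∂[1,5] = [5] − [1].
This gives a 6×15 integer matrix of rank 5; reducing to Smith normal form yields diagonal entries (1,1,1,1,1).

∂_2: C_2 → C_1 acts by ∂[p,q,r] = [q,r] − [p,r] + [p,q]. For instance
  ∂[2,3,5] = [3,5] − [2,5] + [2,3],
  ∂[0,2,4] = [2,4] − [0,4] + [0,2].
This gives a 15×10 integer matrix of rank 10; reducing to Smith normal form yields diagonal entries (1,1,1,1,1,1,1,1,1,2).

Now H_k = ker ∂_k / im ∂_{k+1}, so:

  H_0: rank C_0 − rank ∂_1 = 6 − 5 = 1, and the invariant factors of ∂_1 are all 1, so H_0 ≅ Z.
  H_1: rank ker ∂_1 − rank ∂_2 = (15 − 5) − 10 = 0, and ∂_2 has invariant factor 2 > 1, so H_1 ≅ Z/2.
  H_2: rank ker ∂_2 − rank ∂_3 = (10 − 10) − 0 = 0, and there is no ∂_3, so H_2 ≅ 0.

H_0 = Z,  H_1 = Z/2,  H_2 = 0.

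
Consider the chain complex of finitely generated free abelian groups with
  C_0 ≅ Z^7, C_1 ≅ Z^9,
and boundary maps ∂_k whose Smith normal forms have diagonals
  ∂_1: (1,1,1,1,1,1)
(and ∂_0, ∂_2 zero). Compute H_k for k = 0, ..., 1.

H_0 = Z,  H_1 = Z^3.

H_0: b_0 = 7 − 0 − 6 = 1; torsion from ∂_1 factors > 1: none. So H_0 = Z.
H_1: b_1 = 9 − 6 − 0 = 3; torsion from ∂_2 factors > 1: none. So H_1 = Z^3.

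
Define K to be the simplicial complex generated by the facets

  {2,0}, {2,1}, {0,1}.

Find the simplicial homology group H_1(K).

H_1 ≅ Z.

Take the total order 0 < 1 < 2 on the vertex set. Then K (dimension 1) consists of the simplices:

  0-simplices (3): [0], [1], [2]
  1-simplices (3): [0,1], [0,2], [1,2]

so the chain groups are C_0 ≅ Z^3, C_1 ≅ Z^3.

Boundary ∂_1: C_1 → C_0 sends each edge [p,q] (with p < q) to q − p. For instance
  ∂[1,2] = [2] − [1].
As a 3×3 matrix over Z this has rank 2, with invariant factors (1,1).

Reading off H_k = ker ∂_k / im ∂_{k+1}:

  H_1: rank ker ∂_1 − rank ∂_2 = (3 − 2) − 0 = 1, and there is no ∂_2, so H_1 = Z.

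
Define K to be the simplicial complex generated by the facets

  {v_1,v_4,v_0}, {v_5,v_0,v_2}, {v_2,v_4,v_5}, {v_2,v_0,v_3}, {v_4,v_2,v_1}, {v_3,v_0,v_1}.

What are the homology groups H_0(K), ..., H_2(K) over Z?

H_0 ≅ Z,  H_1 ≅ Z,  H_2 = 0.

We work with the vertex ordering v_0 < v_1 < v_2 < v_3 < v_4 < v_5. The simplices of K, each written with vertices in increasing order, are:

  0-simplices (6): [v_0], [v_1], [v_2], [v_3], [v_4], [v_5]
  1-simplices (12): [v_0,v_1], [v_0,v_2], [v_0,v_3], [v_0,v_4], [v_0,v_5], [v_1,v_2], [v_1,v_3], [v_1,v_4], [v_2,v_3], [v_2,v_4], [v_2,v_5], [v_4,v_5]
  2-simplices (6): [v_0,v_1,v_3], [v_0,v_1,v_4], [v_0,v_2,v_3], [v_0,v_2,v_5], [v_1,v_2,v_4], [v_2,v_4,v_5]

Hence C_0 ≅ Z^6, C_1 ≅ Z^12, C_2 ≅ Z^6.

∂_1: C_1 → C_0 maps an edge to its endpoints' difference, ∂[p,q] = q − p. For instance
  ∂[v_2,v_3] = [v_3] − [v_2].
This gives a 6×12 integer matrix of rank 5; reducing to Smith normal form yields diagonal entries (1,1,1,1,1).

The boundary map ∂_2: C_2 → C_1 acts by ∂[p,q,r] = [q,r] − [p,r] + [p,q]. For instance
  ∂[v_0,v_1,v_3] = [v_1,v_3] − [v_0,v_3] + [v_0,v_1],
  ∂[v_2,v_4,v_5] = [v_4,v_5] − [v_2,v_5] + [v_2,v_4].
This gives a 12×6 integer matrix of rank 6; reducing to Smith normal form yields diagonal entries (1,1,1,1,1,1).

Now H_k = ker ∂_k / im ∂_{k+1}, so:

  H_0: rank C_0 − rank ∂_1 = 6 − 5 = 1, and the invariant factors of ∂_1 are all 1, so H_0 ≅ Z.
  H_1: rank ker ∂_1 − rank ∂_2 = (12 − 5) − 6 = 1, and the invariant factors of ∂_2 are all 1, so H_1 ≅ Z.
  H_2: rank ker ∂_2 − rank ∂_3 = (6 − 6) − 0 = 0, and there is no ∂_3, so H_2 ≅ 0.

As a check, the Euler characteristic is 6 − 12 + 6 = 0, which agrees with 1 − 1 + 0 = 0.
(K is a triangulation of the cylinder S^1 x I.)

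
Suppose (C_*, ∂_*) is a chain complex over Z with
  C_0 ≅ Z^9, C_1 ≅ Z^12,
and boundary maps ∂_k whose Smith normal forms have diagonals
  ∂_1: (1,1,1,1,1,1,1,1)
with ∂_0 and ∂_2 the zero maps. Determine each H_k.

H_0 ≅ Z,  H_1 ≅ Z^4.

H_0: b_0 = 9 − 0 − 8 = 1; torsion from ∂_1 factors > 1: none. So H_0 ≅ Z.
H_1: b_1 = 12 − 8 − 0 = 4; torsion from ∂_2 factors > 1: none. So H_1 ≅ Z^4.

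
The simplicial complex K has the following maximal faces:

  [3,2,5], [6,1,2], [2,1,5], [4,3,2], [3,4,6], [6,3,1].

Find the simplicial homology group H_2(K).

H_2 ≅ 0.

Fix the vertex order 1 < 2 < 3 < 4 < 5 < 6 and write every simplex with vertices in increasing order. Then dim K = 2 and the simplices of K are:

  0-simplices (6): [1], [2], [3], [4], [5], [6]
  1-simplices (12): [1,2], [1,3], [1,5], [1,6], [2,3], [2,4], [2,5], [2,6], [3,4], [3,5], [3,6], [4,6]
  2-simplices (6): [1,2,5], [1,2,6], [1,3,6], [2,3,4], [2,3,5], [3,4,6]

giving chain groups C_0 ≅ Z^6, C_1 ≅ Z^12, C_2 ≅ Z^6.

Boundary ∂_1: C_1 → C_0 maps an edge to its endpoints' difference, ∂[p,q] = q − p. For instance
  ∂[1,2] = [2] − [1].
As a 6×12 matrix over Z this has rank 5, with invariant factors (1,1,1,1,1).

The boundary map ∂_2: C_2 → C_1 maps a triangle to the signed sum of its edges. For instance
  ∂[2,3,5] = [3,5] − [2,5] + [2,3],
  ∂[1,2,5] = [2,5] − [1,5] + [1,2].
This gives a 12×6 integer matrix of rank 6; reducing to Smith normal form yields diagonal entries (1,1,1,1,1,1).

Computing H_k = (kernel of ∂_k) / (image of ∂_{k+1}):

  H_2: rank ker ∂_2 − rank ∂_3 = (6 − 6) − 0 = 0, and there is no ∂_3, so H_2 ≅ 0.

(K is a triangulation of the cylinder S^1 x I.)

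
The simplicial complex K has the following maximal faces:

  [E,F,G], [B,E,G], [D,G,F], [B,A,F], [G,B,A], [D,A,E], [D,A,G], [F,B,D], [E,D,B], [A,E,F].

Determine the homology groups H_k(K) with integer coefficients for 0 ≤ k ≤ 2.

H_0 = Z,  H_1 = Z_2,  H_2 = 0.

K has 6 vertices, 15 edges, 10 triangles.
rank ∂_0 = 0, rank ∂_1 = 5 ⇒ b_0 = 6 − 0 − 5 = 1; all invariant factors of ∂_1 are 1 so no torsion. So H_0 ≅ Z.
rank ∂_1 = 5, rank ∂_2 = 10 ⇒ b_1 = 15 − 5 − 10 = 0; ∂_2 has invariant factor(s) [2] giving torsion. So H_1 ≅ Z_2.
rank ∂_2 = 10, rank ∂_3 = 0 ⇒ b_2 = 10 − 10 − 0 = 0. So H_2 ≅ 0.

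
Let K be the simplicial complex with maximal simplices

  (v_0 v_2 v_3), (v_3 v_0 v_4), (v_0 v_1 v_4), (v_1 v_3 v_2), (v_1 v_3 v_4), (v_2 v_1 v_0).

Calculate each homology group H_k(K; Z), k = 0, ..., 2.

H_0 ≅ Z,  H_1 = 0,  H_2 ≅ Z.

K has 5 vertices, 9 edges, 6 triangles.
rank ∂_0 = 0, rank ∂_1 = 4 ⇒ b_0 = 5 − 0 − 4 = 1; all invariant factors of ∂_1 are 1 so no torsion. So H_0 ≅ Z.
rank ∂_1 = 4, rank ∂_2 = 5 ⇒ b_1 = 9 − 4 − 5 = 0; all invariant factors of ∂_2 are 1 so no torsion. So H_1 ≅ 0.
rank ∂_2 = 5, rank ∂_3 = 0 ⇒ b_2 = 6 − 5 − 0 = 1. So H_2 ≅ Z.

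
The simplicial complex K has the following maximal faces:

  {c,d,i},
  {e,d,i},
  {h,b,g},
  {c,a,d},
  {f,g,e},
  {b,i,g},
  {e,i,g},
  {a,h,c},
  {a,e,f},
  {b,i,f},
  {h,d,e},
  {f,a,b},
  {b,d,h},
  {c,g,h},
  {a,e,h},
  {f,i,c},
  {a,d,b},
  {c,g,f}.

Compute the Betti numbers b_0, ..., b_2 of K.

K has 9 vertices, 27 edges, 18 triangles.
rank ∂_0 = 0, rank ∂_1 = 8 ⇒ b_0 = 9 − 0 − 8 = 1; all invariant factors of ∂_1 are 1 so no torsion. So H_0 = Z.
rank ∂_1 = 8, rank ∂_2 = 18 ⇒ b_1 = 27 − 8 − 18 = 1; ∂_2 has invariant factor(s) [2] giving torsion. So H_1 = Z ⊕ Z/2.
rank ∂_2 = 18, rank ∂_3 = 0 ⇒ b_2 = 18 − 18 − 0 = 0. So H_2 = 0.

b_0 = 1, b_1 = 1, b_2 = 0.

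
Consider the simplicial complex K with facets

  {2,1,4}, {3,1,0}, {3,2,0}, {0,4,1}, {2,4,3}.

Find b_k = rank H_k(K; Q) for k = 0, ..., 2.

We work with the vertex ordering 0 < 1 < 2 < 3 < 4. The simplices of K, each written with vertices in increasing order, are:

  0-simplices (5): [0], [1], [2], [3], [4]
  1-simplices (10): [0,1], [0,2], [0,3], [0,4], [1,2], [1,3], [1,4], [2,3], [2,4], [3,4]
  2-simplices (5): [0,1,3], [0,1,4], [0,2,3], [1,2,4], [2,3,4]

Hence C_0 ≅ Z^5, C_1 ≅ Z^10, C_2 ≅ Z^5.

Boundary ∂_1: C_1 → C_0 maps an edge to its endpoints' difference, ∂[p,q] = q − p.
As a 5×10 matrix over Z this has rank 4, with invariant factors (1,1,1,1).

∂_2: C_2 → C_1 maps a triangle to the signed sum of its edges. For instance
  ∂[0,1,3] = [1,3] − [0,3] + [0,1],
  ∂[0,1,4] = [1,4] − [0,4] + [0,1].
As a 10×5 matrix over Z this has rank 5, with invariant factors (1,1,1,1,1).

Reading off H_k = ker ∂_k / im ∂_{k+1}:

  H_0: rank C_0 − rank ∂_1 = 5 − 4 = 1, and the invariant factors of ∂_1 are all 1, so H_0 ≅ Z.
  H_1: rank ker ∂_1 − rank ∂_2 = (10 − 4) − 5 = 1, and the invariant factors of ∂_2 are all 1, so H_1 ≅ Z.
  H_2: rank ker ∂_2 − rank ∂_3 = (5 − 5) − 0 = 0, and there is no ∂_3, so H_2 ≅ 0.

As a check, the Euler characteristic is 5 − 10 + 5 = 0, which agrees with 1 − 1 + 0 = 0.

Hence the Betti numbers are b_0 = 1, b_1 = 1, b_2 = 0.

b_0 = 1, b_1 = 1, b_2 = 0.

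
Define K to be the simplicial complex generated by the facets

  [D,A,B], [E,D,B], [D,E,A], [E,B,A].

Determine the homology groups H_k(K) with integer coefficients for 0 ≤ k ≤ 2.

H_0 = Z,  H_1 = 0,  H_2 = Z.

Take the total order A < B < D < E on the vertex set. Then K (dimension 2) consists of the simplices:

  0-simplices (4): A, B, D, E
  1-simplices (6): AB, AD, AE, BD, BE, DE
  2-simplices (4): ABD, ABE, ADE, BDE

Hence C_0 ≅ Z^4, C_1 ≅ Z^6, C_2 ≅ Z^4.

Boundary ∂_1: C_1 → C_0 maps an edge to its endpoints' difference, ∂[p,q] = q − p. For instance
  ∂BD = D − B.
This gives a 4×6 integer matrix of rank 3; reducing to Smith normal form yields diagonal entries (1,1,1).

Boundary ∂_2: C_2 → C_1 sends each 2-simplex [p,q,r] to [q,r] − [p,r] + [p,q]. For instance
  ∂BDE = DE − BE + BD,
  ∂ABE = BE − AE + AB.
The resulting 6×4 matrix has rank 3, and its Smith normal form has invariant factors (1,1,1).

Reading off H_k = ker ∂_k / im ∂_{k+1}:

  H_0: rank C_0 − rank ∂_1 = 4 − 3 = 1, and the invariant factors of ∂_1 are all 1, so H_0 = Z.
  H_1: rank ker ∂_1 − rank ∂_2 = (6 − 3) − 3 = 0, and the invariant factors of ∂_2 are all 1, so H_1 = 0.
  H_2: rank ker ∂_2 − rank ∂_3 = (4 − 3) − 0 = 1, and there is no ∂_3, so H_2 = Z.

(K is a triangulation of the 2-sphere S^2.)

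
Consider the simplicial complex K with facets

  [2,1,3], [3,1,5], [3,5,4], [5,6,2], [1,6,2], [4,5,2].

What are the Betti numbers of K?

b_0 = 1, b_1 = 1, b_2 = 0.

We work with the vertex ordering 1 < 2 < 3 < 4 < 5 < 6. The simplices of K, each written with vertices in increasing order, are:

  0-simplices (6): [1], [2], [3], [4], [5], [6]
  1-simplices (12): [1,2], [1,3], [1,5], [1,6], [2,3], [2,4], [2,5], [2,6], [3,4], [3,5], [4,5], [5,6]
  2-simplices (6): [1,2,3], [1,2,6], [1,3,5], [2,4,5], [2,5,6], [3,4,5]

Hence C_0 ≅ Z^6, C_1 ≅ Z^12, C_2 ≅ Z^6.

The boundary map ∂_1: C_1 → C_0 sends each edge [p,q] (with p < q) to q − p.
This gives a 6×12 integer matrix of rank 5; reducing to Smith normal form yields diagonal entries (1,1,1,1,1).

∂_2: C_2 → C_1 maps a triangle to the signed sum of its edges. For instance
  ∂[1,3,5] = [3,5] − [1,5] + [1,3],
  ∂[1,2,3] = [2,3] − [1,3] + [1,2].
As a 12×6 matrix over Z this has rank 6, with invariant factors (1,1,1,1,1,1).

From H_k ≅ ker(∂_k) / im(∂_{k+1}) we obtain:

  H_0: rank C_0 − rank ∂_1 = 6 − 5 = 1, and the invariant factors of ∂_1 are all 1, so H_0 ≅ Z.
  H_1: rank ker ∂_1 − rank ∂_2 = (12 − 5) − 6 = 1, and the invariant factors of ∂_2 are all 1, so H_1 ≅ Z.
  H_2: rank ker ∂_2 − rank ∂_3 = (6 − 6) − 0 = 0, and there is no ∂_3, so H_2 ≅ 0.

As a check, the Euler characteristic is 6 − 12 + 6 = 0, which agrees with 1 − 1 + 0 = 0.

Hence the Betti numbers are b_0 = 1, b_1 = 1, b_2 = 0.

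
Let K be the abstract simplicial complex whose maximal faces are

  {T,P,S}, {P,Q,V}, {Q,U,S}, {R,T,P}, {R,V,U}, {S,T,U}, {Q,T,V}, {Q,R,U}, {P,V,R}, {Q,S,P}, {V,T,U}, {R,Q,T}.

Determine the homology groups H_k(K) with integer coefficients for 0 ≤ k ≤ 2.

H_0 = Z,  H_1 = Z/2,  H_2 = 0.

Fix the vertex order P < Q < R < S < T < U < V and write every simplex with vertices in increasing order. Then dim K = 2 and the simplices of K are:

  0-simplices (7): P, Q, R, S, T, U, V
  1-simplices (18): PQ, PR, PS, PT, PV, QR, QS, QT, QU, QV, RT, RU, RV, ST, SU, TU, TV, UV
  2-simplices (12): PQS, PQV, PRT, PRV, PST, QRT, QRU, QSU, QTV, RUV, STU, TUV

giving chain groups C_0 ≅ Z^7, C_1 ≅ Z^18, C_2 ≅ Z^12.

∂_1: C_1 → C_0 maps an edge to its endpoints' difference, ∂[p,q] = q − p. For instance
  ∂RV = V − R.
The resulting 7×18 matrix has rank 6, and its Smith normal form has invariant factors (1,1,1,1,1,1).

Boundary ∂_2: C_2 → C_1 acts by ∂[p,q,r] = [q,r] − [p,r] + [p,q]. For instance
  ∂PRV = RV − PV + PR,
  ∂QTV = TV − QV + QT.
The 18×12 boundary matrix has rank 12 and Smith normal form diag(1,1,1,1,1,1,1,1,1,1,1,2).

From H_k ≅ ker(∂_k) / im(∂_{k+1}) we obtain:

  H_0: rank C_0 − rank ∂_1 = 7 − 6 = 1, and the invariant factors of ∂_1 are all 1, so H_0 = Z.
  H_1: rank ker ∂_1 − rank ∂_2 = (18 − 6) − 12 = 0, and ∂_2 has invariant factor 2 > 1, so H_1 = Z/2.
  H_2: rank ker ∂_2 − rank ∂_3 = (12 − 12) − 0 = 0, and there is no ∂_3, so H_2 = 0.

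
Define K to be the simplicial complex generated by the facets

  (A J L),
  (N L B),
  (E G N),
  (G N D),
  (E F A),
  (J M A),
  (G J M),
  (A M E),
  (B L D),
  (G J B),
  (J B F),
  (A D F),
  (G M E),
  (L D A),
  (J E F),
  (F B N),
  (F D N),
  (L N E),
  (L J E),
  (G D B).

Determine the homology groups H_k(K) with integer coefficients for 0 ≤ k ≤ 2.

We work with the vertex ordering A < B < D < E < F < G < J < L < M < N. The simplices of K, each written with vertices in increasing order, are:

  0-simplices (10): A, B, D, E, F, G, J, L, M, N
  1-simplices (30): AD, AE, AF, AJ, AL, AM, BD, BF, BG, BJ, BL, BN, DF, DG, DL, DN, EF, EG, EJ, EL, EM, EN, FJ, FN, GJ, GM, GN, JL, JM, LN
  2-simplices (20): ADF, ADL, AEF, AEM, AJL, AJM, BDG, BDL, BFJ, BFN, BGJ, BLN, DFN, DGN, EFJ, EGM, EGN, EJL, ELN, GJM

Hence C_0 ≅ Z^10, C_1 ≅ Z^30, C_2 ≅ Z^20.

Boundary ∂_1: C_1 → C_0 sends each edge [p,q] (with p < q) to q − p. For instance
  ∂DN = N − D.
The 10×30 boundary matrix has rank 9 and Smith normal form diag(1,1,1,1,1,1,1,1,1).

∂_2: C_2 → C_1 maps a triangle to the signed sum of its edges. For instance
  ∂EGM = GM − EM + EG,
  ∂AJM = JM − AM + AJ.
The resulting 30×20 matrix has rank 20, and its Smith normal form has invariant factors (1,1,1,1,1,1,1,1,1,1,1,1,1,1,1,1,1,1,1,2).

Reading off H_k = ker ∂_k / im ∂_{k+1}:

  H_0: rank C_0 − rank ∂_1 = 10 − 9 = 1, and the invariant factors of ∂_1 are all 1, so H_0 = Z.
  H_1: rank ker ∂_1 − rank ∂_2 = (30 − 9) − 20 = 1, and ∂_2 has invariant factor 2 > 1, so H_1 = Z ⊕ Z_2.
  H_2: rank ker ∂_2 − rank ∂_3 = (20 − 20) − 0 = 0, and there is no ∂_3, so H_2 = 0.

As a check, the Euler characteristic is 10 − 30 + 20 = 0, which agrees with 1 − 1 + 0 = 0.

H_0 = Z,  H_1 = Z ⊕ Z_2,  H_2 = 0.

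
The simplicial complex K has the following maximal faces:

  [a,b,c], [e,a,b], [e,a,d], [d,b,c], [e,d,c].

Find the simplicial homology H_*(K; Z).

Fix the vertex order a < b < c < d < e and write every simplex with vertices in increasing order. Then dim K = 2 and the simplices of K are:

  0-simplices (5): a, b, c, d, e
  1-simplices (10): ab, ac, ad, ae, bc, bd, be, cd, ce, de
  2-simplices (5): abc, abe, ade, bcd, cde

giving chain groups C_0 ≅ Z^5, C_1 ≅ Z^10, C_2 ≅ Z^5.

∂_1: C_1 → C_0 is given by ∂[p,q] = [q] − [p]. For instance
  ∂be = e − b.
The resulting 5×10 matrix has rank 4, and its Smith normal form has invariant factors (1,1,1,1).

∂_2: C_2 → C_1 acts by ∂[p,q,r] = [q,r] − [p,r] + [p,q]. For instance
  ∂bcd = cd − bd + bc,
  ∂abc = bc − ac + ab.
This gives a 10×5 integer matrix of rank 5; reducing to Smith normal form yields diagonal entries (1,1,1,1,1).

From H_k ≅ ker(∂_k) / im(∂_{k+1}) we obtain:

  H_0: rank C_0 − rank ∂_1 = 5 − 4 = 1, and the invariant factors of ∂_1 are all 1, so H_0 = Z.
  H_1: rank ker ∂_1 − rank ∂_2 = (10 − 4) − 5 = 1, and the invariant factors of ∂_2 are all 1, so H_1 = Z.
  H_2: rank ker ∂_2 − rank ∂_3 = (5 − 5) − 0 = 0, and there is no ∂_3, so H_2 = 0.

As a check, the Euler characteristic is 5 − 10 + 5 = 0, which agrees with 1 − 1 + 0 = 0.

H_0 = Z,  H_1 = Z,  H_2 = 0.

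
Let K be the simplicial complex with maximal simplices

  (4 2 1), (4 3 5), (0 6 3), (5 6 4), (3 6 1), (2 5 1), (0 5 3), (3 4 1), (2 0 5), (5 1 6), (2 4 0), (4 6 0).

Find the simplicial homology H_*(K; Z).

H_0 = Z,  H_1 = Z/2,  H_2 = 0.

We work with the vertex ordering 0 < 1 < 2 < 3 < 4 < 5 < 6. The simplices of K, each written with vertices in increasing order, are:

  0-simplices (7): [0], [1], [2], [3], [4], [5], [6]
  1-simplices (18): [0,2], [0,3], [0,4], [0,5], [0,6], [1,2], [1,3], [1,4], [1,5], [1,6], [2,4], [2,5], [3,4], [3,5], [3,6], [4,5], [4,6], [5,6]
  2-simplices (12): [0,2,4], [0,2,5], [0,3,5], [0,3,6], [0,4,6], [1,2,4], [1,2,5], [1,3,4], [1,3,6], [1,5,6], [3,4,5], [4,5,6]

Hence C_0 ≅ Z^7, C_1 ≅ Z^18, C_2 ≅ Z^12.

The boundary map ∂_1: C_1 → C_0 maps an edge to its endpoints' difference, ∂[p,q] = q − p.
As a 7×18 matrix over Z this has rank 6, with invariant factors (1,1,1,1,1,1).

Boundary ∂_2: C_2 → C_1 sends each 2-simplex [p,q,r] to [q,r] − [p,r] + [p,q]. For instance
  ∂[1,2,4] = [2,4] − [1,4] + [1,2],
  ∂[0,2,5] = [2,5] − [0,5] + [0,2].
The resulting 18×12 matrix has rank 12, and its Smith normal form has invariant factors (1,1,1,1,1,1,1,1,1,1,1,2).

From H_k ≅ ker(∂_k) / im(∂_{k+1}) we obtain:

  H_0: rank C_0 − rank ∂_1 = 7 − 6 = 1, and the invariant factors of ∂_1 are all 1, so H_0 = Z.
  H_1: rank ker ∂_1 − rank ∂_2 = (18 − 6) − 12 = 0, and ∂_2 has invariant factor 2 > 1, so H_1 = Z/2.
  H_2: rank ker ∂_2 − rank ∂_3 = (12 − 12) − 0 = 0, and there is no ∂_3, so H_2 = 0.

As a check, the Euler characteristic is 7 − 18 + 12 = 1, which agrees with 1 − 0 + 0 = 1.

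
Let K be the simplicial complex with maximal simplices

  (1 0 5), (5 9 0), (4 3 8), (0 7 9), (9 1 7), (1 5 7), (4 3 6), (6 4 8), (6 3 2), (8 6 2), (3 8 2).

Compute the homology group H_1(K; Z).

Take the total order 0 < 1 < 2 < 3 < 4 < 5 < 6 < 7 < 8 < 9 on the vertex set. Then K (dimension 2) consists of the simplices:

  0-simplices (10): [0], [1], [2], [3], [4], [5], [6], [7], [8], [9]
  1-simplices (19): [0,1], [0,5], [0,7], [0,9], [1,5], [1,7], [1,9], [2,3], [2,6], [2,8], [3,4], [3,6], [3,8], [4,6], [4,8], [5,7], [5,9], [6,8], [7,9]
  2-simplices (11): [0,1,5], [0,5,9], [0,7,9], [1,5,7], [1,7,9], [2,3,6], [2,3,8], [2,6,8], [3,4,6], [3,4,8], [4,6,8]

Hence C_0 ≅ Z^10, C_1 ≅ Z^19, C_2 ≅ Z^11.

Boundary ∂_1: C_1 → C_0 is given by ∂[p,q] = [q] − [p]. For instance
  ∂[0,7] = [7] − [0].
The 10×19 boundary matrix has rank 8 and Smith normal form diag(1,1,1,1,1,1,1,1).

∂_2: C_2 → C_1 maps a triangle to the signed sum of its edges. For instance
  ∂[0,5,9] = [5,9] − [0,9] + [0,5],
  ∂[1,5,7] = [5,7] − [1,7] + [1,5].
As a 19×11 matrix over Z this has rank 10, with invariant factors (1,1,1,1,1,1,1,1,1,1).

From H_k ≅ ker(∂_k) / im(∂_{k+1}) we obtain:

  H_1: rank ker ∂_1 − rank ∂_2 = (19 − 8) − 10 = 1, and the invariant factors of ∂_2 are all 1, so H_1 ≅ Z.

(K is a triangulation of the disjoint union of the 2-sphere S^2 and the Möbius band.)

H_1 ≅ Z.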